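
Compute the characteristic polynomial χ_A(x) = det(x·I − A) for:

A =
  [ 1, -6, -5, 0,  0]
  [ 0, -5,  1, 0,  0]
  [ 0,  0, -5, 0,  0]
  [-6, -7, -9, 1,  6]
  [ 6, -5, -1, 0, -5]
x^5 + 13*x^4 + 46*x^3 - 10*x^2 - 175*x + 125

Expanding det(x·I − A) (e.g. by cofactor expansion or by noting that A is similar to its Jordan form J, which has the same characteristic polynomial as A) gives
  χ_A(x) = x^5 + 13*x^4 + 46*x^3 - 10*x^2 - 175*x + 125
which factors as (x - 1)^2*(x + 5)^3. The eigenvalues (with algebraic multiplicities) are λ = -5 with multiplicity 3, λ = 1 with multiplicity 2.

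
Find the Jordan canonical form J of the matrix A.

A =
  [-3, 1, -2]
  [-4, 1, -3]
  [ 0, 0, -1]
J_3(-1)

The characteristic polynomial is
  det(x·I − A) = x^3 + 3*x^2 + 3*x + 1 = (x + 1)^3

Eigenvalues and multiplicities (the geometric multiplicity of λ is n − rank(A − λI), which equals the number of Jordan blocks for λ):
  λ = -1: algebraic multiplicity = 3, geometric multiplicity = 1

Determining the block sizes for each eigenvalue:
  λ = -1: one block (gm = 1), so the single block has size am = 3 → block sizes [3]

Assembling the blocks gives a Jordan form
J =
  [-1,  1,  0]
  [ 0, -1,  1]
  [ 0,  0, -1]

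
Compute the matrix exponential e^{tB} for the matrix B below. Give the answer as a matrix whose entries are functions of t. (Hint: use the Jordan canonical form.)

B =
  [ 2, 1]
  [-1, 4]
e^{tB} =
  [-t*exp(3*t) + exp(3*t), t*exp(3*t)]
  [-t*exp(3*t), t*exp(3*t) + exp(3*t)]

Strategy: write B = P · J · P⁻¹ where J is a Jordan canonical form, so e^{tB} = P · e^{tJ} · P⁻¹, and e^{tJ} can be computed block-by-block.

B has Jordan form
J =
  [3, 1]
  [0, 3]
(up to reordering of blocks).

Per-block formulas:
  For a 2×2 Jordan block J_2(3): exp(t · J_2(3)) = e^(3t)·(I + t·N), where N is the 2×2 nilpotent shift.

After assembling e^{tJ} and conjugating by P, we get:

e^{tB} =
  [-t*exp(3*t) + exp(3*t), t*exp(3*t)]
  [-t*exp(3*t), t*exp(3*t) + exp(3*t)]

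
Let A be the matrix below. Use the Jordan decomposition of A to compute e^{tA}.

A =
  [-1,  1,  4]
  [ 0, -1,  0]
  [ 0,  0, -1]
e^{tA} =
  [exp(-t), t*exp(-t), 4*t*exp(-t)]
  [0, exp(-t), 0]
  [0, 0, exp(-t)]

Strategy: write A = P · J · P⁻¹ where J is a Jordan canonical form, so e^{tA} = P · e^{tJ} · P⁻¹, and e^{tJ} can be computed block-by-block.

A has Jordan form
J =
  [-1,  1,  0]
  [ 0, -1,  0]
  [ 0,  0, -1]
(up to reordering of blocks).

Per-block formulas:
  For a 2×2 Jordan block J_2(-1): exp(t · J_2(-1)) = e^(-1t)·(I + t·N), where N is the 2×2 nilpotent shift.
  For a 1×1 block at λ = -1: exp(t · [-1]) = [e^(-1t)].

After assembling e^{tJ} and conjugating by P, we get:

e^{tA} =
  [exp(-t), t*exp(-t), 4*t*exp(-t)]
  [0, exp(-t), 0]
  [0, 0, exp(-t)]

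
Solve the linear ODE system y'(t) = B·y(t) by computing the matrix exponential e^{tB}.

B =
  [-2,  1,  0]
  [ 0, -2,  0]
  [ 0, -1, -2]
e^{tB} =
  [exp(-2*t), t*exp(-2*t), 0]
  [0, exp(-2*t), 0]
  [0, -t*exp(-2*t), exp(-2*t)]

Strategy: write B = P · J · P⁻¹ where J is a Jordan canonical form, so e^{tB} = P · e^{tJ} · P⁻¹, and e^{tJ} can be computed block-by-block.

B has Jordan form
J =
  [-2,  1,  0]
  [ 0, -2,  0]
  [ 0,  0, -2]
(up to reordering of blocks).

Per-block formulas:
  For a 1×1 block at λ = -2: exp(t · [-2]) = [e^(-2t)].
  For a 2×2 Jordan block J_2(-2): exp(t · J_2(-2)) = e^(-2t)·(I + t·N), where N is the 2×2 nilpotent shift.

After assembling e^{tJ} and conjugating by P, we get:

e^{tB} =
  [exp(-2*t), t*exp(-2*t), 0]
  [0, exp(-2*t), 0]
  [0, -t*exp(-2*t), exp(-2*t)]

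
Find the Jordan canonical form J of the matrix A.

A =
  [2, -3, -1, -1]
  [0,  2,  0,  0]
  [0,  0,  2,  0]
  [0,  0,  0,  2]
J_2(2) ⊕ J_1(2) ⊕ J_1(2)

The characteristic polynomial is
  det(x·I − A) = x^4 - 8*x^3 + 24*x^2 - 32*x + 16 = (x - 2)^4

Eigenvalues and multiplicities (the geometric multiplicity of λ is n − rank(A − λI), which equals the number of Jordan blocks for λ):
  λ = 2: algebraic multiplicity = 4, geometric multiplicity = 3

Determining the block sizes for each eigenvalue:
  λ = 2: 3 blocks summing to 4 forces exactly one block of size 2 and the rest size 1 → block sizes [2, 1, 1]

Assembling the blocks gives a Jordan form
J =
  [2, 1, 0, 0]
  [0, 2, 0, 0]
  [0, 0, 2, 0]
  [0, 0, 0, 2]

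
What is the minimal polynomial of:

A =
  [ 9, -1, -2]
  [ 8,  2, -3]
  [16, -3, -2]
x^3 - 9*x^2 + 27*x - 27

The characteristic polynomial is χ_A(x) = (x - 3)^3, so the eigenvalues are known. The minimal polynomial is
  m_A(x) = Π_λ (x − λ)^{k_λ}
where k_λ is the size of the *largest* Jordan block for λ (equivalently, the smallest k with (A − λI)^k v = 0 for every generalised eigenvector v of λ).

  λ = 3: largest Jordan block has size 3, contributing (x − 3)^3

So m_A(x) = (x - 3)^3 = x^3 - 9*x^2 + 27*x - 27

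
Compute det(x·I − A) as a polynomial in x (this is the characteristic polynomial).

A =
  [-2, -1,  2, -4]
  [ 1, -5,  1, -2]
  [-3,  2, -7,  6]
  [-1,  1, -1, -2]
x^4 + 16*x^3 + 96*x^2 + 256*x + 256

Expanding det(x·I − A) (e.g. by cofactor expansion or by noting that A is similar to its Jordan form J, which has the same characteristic polynomial as A) gives
  χ_A(x) = x^4 + 16*x^3 + 96*x^2 + 256*x + 256
which factors as (x + 4)^4. The eigenvalues (with algebraic multiplicities) are λ = -4 with multiplicity 4.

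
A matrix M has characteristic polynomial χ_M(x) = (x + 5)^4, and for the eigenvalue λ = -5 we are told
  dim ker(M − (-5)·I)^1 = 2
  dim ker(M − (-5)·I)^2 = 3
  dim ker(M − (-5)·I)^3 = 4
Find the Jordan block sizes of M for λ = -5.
Block sizes for λ = -5: [3, 1]

From the dimensions of kernels of powers, the number of Jordan blocks of size at least j is d_j − d_{j−1} where d_j = dim ker(N^j) (with d_0 = 0). Computing the differences gives [2, 1, 1].
The number of blocks of size exactly k is (#blocks of size ≥ k) − (#blocks of size ≥ k + 1), so the partition is: 1 block(s) of size 1, 1 block(s) of size 3.
In nonincreasing order the block sizes are [3, 1].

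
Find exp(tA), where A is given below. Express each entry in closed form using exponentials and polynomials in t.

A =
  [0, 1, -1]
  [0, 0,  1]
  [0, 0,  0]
e^{tA} =
  [1, t, t^2/2 - t]
  [0, 1, t]
  [0, 0, 1]

Strategy: write A = P · J · P⁻¹ where J is a Jordan canonical form, so e^{tA} = P · e^{tJ} · P⁻¹, and e^{tJ} can be computed block-by-block.

A has Jordan form
J =
  [0, 1, 0]
  [0, 0, 1]
  [0, 0, 0]
(up to reordering of blocks).

Per-block formulas:
  For a 3×3 Jordan block J_3(0): exp(t · J_3(0)) = e^(0t)·(I + t·N + (t^2/2)·N^2), where N is the 3×3 nilpotent shift.

After assembling e^{tJ} and conjugating by P, we get:

e^{tA} =
  [1, t, t^2/2 - t]
  [0, 1, t]
  [0, 0, 1]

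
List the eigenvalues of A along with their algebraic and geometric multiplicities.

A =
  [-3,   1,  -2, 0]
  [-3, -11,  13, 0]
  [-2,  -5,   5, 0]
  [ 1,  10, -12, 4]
λ = -3: alg = 3, geom = 1; λ = 4: alg = 1, geom = 1

Step 1 — factor the characteristic polynomial to read off the algebraic multiplicities:
  χ_A(x) = (x - 4)*(x + 3)^3

Step 2 — compute geometric multiplicities via the rank-nullity identity g(λ) = n − rank(A − λI):
  rank(A − (-3)·I) = 3, so dim ker(A − (-3)·I) = n − 3 = 1
  rank(A − (4)·I) = 3, so dim ker(A − (4)·I) = n − 3 = 1

Summary:
  λ = -3: algebraic multiplicity = 3, geometric multiplicity = 1
  λ = 4: algebraic multiplicity = 1, geometric multiplicity = 1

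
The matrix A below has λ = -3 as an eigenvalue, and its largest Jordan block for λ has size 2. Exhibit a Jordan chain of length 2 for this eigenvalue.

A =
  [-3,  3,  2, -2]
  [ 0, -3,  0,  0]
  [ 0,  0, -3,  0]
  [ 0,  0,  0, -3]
A Jordan chain for λ = -3 of length 2:
v_1 = (3, 0, 0, 0)ᵀ
v_2 = (0, 1, 0, 0)ᵀ

Let N = A − (-3)·I. We want v_2 with N^2 v_2 = 0 but N^1 v_2 ≠ 0; then v_{j-1} := N · v_j for j = 2, …, 2.

Pick v_2 = (0, 1, 0, 0)ᵀ.
Then v_1 = N · v_2 = (3, 0, 0, 0)ᵀ.

Sanity check: (A − (-3)·I) v_1 = (0, 0, 0, 0)ᵀ = 0. ✓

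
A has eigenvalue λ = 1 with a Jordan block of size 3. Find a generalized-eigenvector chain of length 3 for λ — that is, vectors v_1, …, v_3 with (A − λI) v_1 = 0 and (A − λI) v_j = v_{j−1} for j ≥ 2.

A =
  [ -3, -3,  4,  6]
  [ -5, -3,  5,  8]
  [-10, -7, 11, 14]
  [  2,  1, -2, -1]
A Jordan chain for λ = 1 of length 3:
v_1 = (3, 6, 3, 3)ᵀ
v_2 = (-4, -5, -10, 2)ᵀ
v_3 = (1, 0, 0, 0)ᵀ

Let N = A − (1)·I. We want v_3 with N^3 v_3 = 0 but N^2 v_3 ≠ 0; then v_{j-1} := N · v_j for j = 3, …, 2.

Pick v_3 = (1, 0, 0, 0)ᵀ.
Then v_2 = N · v_3 = (-4, -5, -10, 2)ᵀ.
Then v_1 = N · v_2 = (3, 6, 3, 3)ᵀ.

Sanity check: (A − (1)·I) v_1 = (0, 0, 0, 0)ᵀ = 0. ✓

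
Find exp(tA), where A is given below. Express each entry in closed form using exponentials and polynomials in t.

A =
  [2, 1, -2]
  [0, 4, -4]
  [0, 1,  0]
e^{tA} =
  [exp(2*t), t*exp(2*t), -2*t*exp(2*t)]
  [0, 2*t*exp(2*t) + exp(2*t), -4*t*exp(2*t)]
  [0, t*exp(2*t), -2*t*exp(2*t) + exp(2*t)]

Strategy: write A = P · J · P⁻¹ where J is a Jordan canonical form, so e^{tA} = P · e^{tJ} · P⁻¹, and e^{tJ} can be computed block-by-block.

A has Jordan form
J =
  [2, 1, 0]
  [0, 2, 0]
  [0, 0, 2]
(up to reordering of blocks).

Per-block formulas:
  For a 1×1 block at λ = 2: exp(t · [2]) = [e^(2t)].
  For a 2×2 Jordan block J_2(2): exp(t · J_2(2)) = e^(2t)·(I + t·N), where N is the 2×2 nilpotent shift.

After assembling e^{tJ} and conjugating by P, we get:

e^{tA} =
  [exp(2*t), t*exp(2*t), -2*t*exp(2*t)]
  [0, 2*t*exp(2*t) + exp(2*t), -4*t*exp(2*t)]
  [0, t*exp(2*t), -2*t*exp(2*t) + exp(2*t)]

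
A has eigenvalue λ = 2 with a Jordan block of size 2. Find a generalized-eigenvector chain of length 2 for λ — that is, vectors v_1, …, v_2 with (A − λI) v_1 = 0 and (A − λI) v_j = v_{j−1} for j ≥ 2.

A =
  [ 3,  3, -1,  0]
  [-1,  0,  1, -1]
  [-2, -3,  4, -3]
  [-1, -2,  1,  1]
A Jordan chain for λ = 2 of length 2:
v_1 = (1, -1, -2, -1)ᵀ
v_2 = (1, 0, 0, 0)ᵀ

Let N = A − (2)·I. We want v_2 with N^2 v_2 = 0 but N^1 v_2 ≠ 0; then v_{j-1} := N · v_j for j = 2, …, 2.

Pick v_2 = (1, 0, 0, 0)ᵀ.
Then v_1 = N · v_2 = (1, -1, -2, -1)ᵀ.

Sanity check: (A − (2)·I) v_1 = (0, 0, 0, 0)ᵀ = 0. ✓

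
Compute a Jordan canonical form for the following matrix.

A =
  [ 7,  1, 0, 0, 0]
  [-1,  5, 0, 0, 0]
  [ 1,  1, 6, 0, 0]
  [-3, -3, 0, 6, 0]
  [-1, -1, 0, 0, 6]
J_2(6) ⊕ J_1(6) ⊕ J_1(6) ⊕ J_1(6)

The characteristic polynomial is
  det(x·I − A) = x^5 - 30*x^4 + 360*x^3 - 2160*x^2 + 6480*x - 7776 = (x - 6)^5

Eigenvalues and multiplicities (the geometric multiplicity of λ is n − rank(A − λI), which equals the number of Jordan blocks for λ):
  λ = 6: algebraic multiplicity = 5, geometric multiplicity = 4

Determining the block sizes for each eigenvalue:
  λ = 6: 4 blocks summing to 5 forces exactly one block of size 2 and the rest size 1 → block sizes [2, 1, 1, 1]

Assembling the blocks gives a Jordan form
J =
  [6, 1, 0, 0, 0]
  [0, 6, 0, 0, 0]
  [0, 0, 6, 0, 0]
  [0, 0, 0, 6, 0]
  [0, 0, 0, 0, 6]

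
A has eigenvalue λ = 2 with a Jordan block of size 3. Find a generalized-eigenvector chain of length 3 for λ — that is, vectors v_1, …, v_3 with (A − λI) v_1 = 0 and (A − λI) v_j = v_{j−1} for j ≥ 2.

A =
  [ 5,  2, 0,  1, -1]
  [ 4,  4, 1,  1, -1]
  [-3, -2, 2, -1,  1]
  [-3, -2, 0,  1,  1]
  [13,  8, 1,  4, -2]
A Jordan chain for λ = 2 of length 3:
v_1 = (1, 1, -1, -1, 4)ᵀ
v_2 = (3, 4, -3, -3, 13)ᵀ
v_3 = (1, 0, 0, 0, 0)ᵀ

Let N = A − (2)·I. We want v_3 with N^3 v_3 = 0 but N^2 v_3 ≠ 0; then v_{j-1} := N · v_j for j = 3, …, 2.

Pick v_3 = (1, 0, 0, 0, 0)ᵀ.
Then v_2 = N · v_3 = (3, 4, -3, -3, 13)ᵀ.
Then v_1 = N · v_2 = (1, 1, -1, -1, 4)ᵀ.

Sanity check: (A − (2)·I) v_1 = (0, 0, 0, 0, 0)ᵀ = 0. ✓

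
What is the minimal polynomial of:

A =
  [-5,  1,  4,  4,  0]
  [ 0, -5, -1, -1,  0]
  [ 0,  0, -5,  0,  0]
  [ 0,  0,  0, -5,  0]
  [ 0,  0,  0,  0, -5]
x^3 + 15*x^2 + 75*x + 125

The characteristic polynomial is χ_A(x) = (x + 5)^5, so the eigenvalues are known. The minimal polynomial is
  m_A(x) = Π_λ (x − λ)^{k_λ}
where k_λ is the size of the *largest* Jordan block for λ (equivalently, the smallest k with (A − λI)^k v = 0 for every generalised eigenvector v of λ).

  λ = -5: largest Jordan block has size 3, contributing (x + 5)^3

So m_A(x) = (x + 5)^3 = x^3 + 15*x^2 + 75*x + 125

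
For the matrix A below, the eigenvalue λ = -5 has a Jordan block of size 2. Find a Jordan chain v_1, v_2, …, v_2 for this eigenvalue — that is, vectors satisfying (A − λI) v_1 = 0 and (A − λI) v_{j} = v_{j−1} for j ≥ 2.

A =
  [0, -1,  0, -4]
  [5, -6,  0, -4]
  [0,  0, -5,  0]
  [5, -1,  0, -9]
A Jordan chain for λ = -5 of length 2:
v_1 = (5, 5, 0, 5)ᵀ
v_2 = (1, 0, 0, 0)ᵀ

Let N = A − (-5)·I. We want v_2 with N^2 v_2 = 0 but N^1 v_2 ≠ 0; then v_{j-1} := N · v_j for j = 2, …, 2.

Pick v_2 = (1, 0, 0, 0)ᵀ.
Then v_1 = N · v_2 = (5, 5, 0, 5)ᵀ.

Sanity check: (A − (-5)·I) v_1 = (0, 0, 0, 0)ᵀ = 0. ✓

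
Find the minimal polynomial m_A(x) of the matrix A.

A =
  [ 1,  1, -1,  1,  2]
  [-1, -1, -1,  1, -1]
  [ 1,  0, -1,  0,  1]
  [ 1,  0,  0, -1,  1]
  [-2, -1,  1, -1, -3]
x^3 + 3*x^2 + 3*x + 1

The characteristic polynomial is χ_A(x) = (x + 1)^5, so the eigenvalues are known. The minimal polynomial is
  m_A(x) = Π_λ (x − λ)^{k_λ}
where k_λ is the size of the *largest* Jordan block for λ (equivalently, the smallest k with (A − λI)^k v = 0 for every generalised eigenvector v of λ).

  λ = -1: largest Jordan block has size 3, contributing (x + 1)^3

So m_A(x) = (x + 1)^3 = x^3 + 3*x^2 + 3*x + 1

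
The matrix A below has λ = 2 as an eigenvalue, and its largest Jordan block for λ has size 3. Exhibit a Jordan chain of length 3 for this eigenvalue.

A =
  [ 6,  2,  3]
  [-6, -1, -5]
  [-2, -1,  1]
A Jordan chain for λ = 2 of length 3:
v_1 = (-2, 4, 0)ᵀ
v_2 = (4, -6, -2)ᵀ
v_3 = (1, 0, 0)ᵀ

Let N = A − (2)·I. We want v_3 with N^3 v_3 = 0 but N^2 v_3 ≠ 0; then v_{j-1} := N · v_j for j = 3, …, 2.

Pick v_3 = (1, 0, 0)ᵀ.
Then v_2 = N · v_3 = (4, -6, -2)ᵀ.
Then v_1 = N · v_2 = (-2, 4, 0)ᵀ.

Sanity check: (A − (2)·I) v_1 = (0, 0, 0)ᵀ = 0. ✓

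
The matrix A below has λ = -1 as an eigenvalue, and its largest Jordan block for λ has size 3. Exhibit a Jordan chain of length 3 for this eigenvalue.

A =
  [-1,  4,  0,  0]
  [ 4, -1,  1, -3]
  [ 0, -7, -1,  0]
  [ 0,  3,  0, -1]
A Jordan chain for λ = -1 of length 3:
v_1 = (16, 0, -28, 12)ᵀ
v_2 = (0, 4, 0, 0)ᵀ
v_3 = (1, 0, 0, 0)ᵀ

Let N = A − (-1)·I. We want v_3 with N^3 v_3 = 0 but N^2 v_3 ≠ 0; then v_{j-1} := N · v_j for j = 3, …, 2.

Pick v_3 = (1, 0, 0, 0)ᵀ.
Then v_2 = N · v_3 = (0, 4, 0, 0)ᵀ.
Then v_1 = N · v_2 = (16, 0, -28, 12)ᵀ.

Sanity check: (A − (-1)·I) v_1 = (0, 0, 0, 0)ᵀ = 0. ✓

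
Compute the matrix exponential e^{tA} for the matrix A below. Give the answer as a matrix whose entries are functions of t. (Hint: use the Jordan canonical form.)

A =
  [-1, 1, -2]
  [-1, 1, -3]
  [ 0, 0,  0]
e^{tA} =
  [1 - t, t, -t^2/2 - 2*t]
  [-t, t + 1, -t^2/2 - 3*t]
  [0, 0, 1]

Strategy: write A = P · J · P⁻¹ where J is a Jordan canonical form, so e^{tA} = P · e^{tJ} · P⁻¹, and e^{tJ} can be computed block-by-block.

A has Jordan form
J =
  [0, 1, 0]
  [0, 0, 1]
  [0, 0, 0]
(up to reordering of blocks).

Per-block formulas:
  For a 3×3 Jordan block J_3(0): exp(t · J_3(0)) = e^(0t)·(I + t·N + (t^2/2)·N^2), where N is the 3×3 nilpotent shift.

After assembling e^{tJ} and conjugating by P, we get:

e^{tA} =
  [1 - t, t, -t^2/2 - 2*t]
  [-t, t + 1, -t^2/2 - 3*t]
  [0, 0, 1]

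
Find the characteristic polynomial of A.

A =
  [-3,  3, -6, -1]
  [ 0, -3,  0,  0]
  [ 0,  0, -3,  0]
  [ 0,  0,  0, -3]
x^4 + 12*x^3 + 54*x^2 + 108*x + 81

Expanding det(x·I − A) (e.g. by cofactor expansion or by noting that A is similar to its Jordan form J, which has the same characteristic polynomial as A) gives
  χ_A(x) = x^4 + 12*x^3 + 54*x^2 + 108*x + 81
which factors as (x + 3)^4. The eigenvalues (with algebraic multiplicities) are λ = -3 with multiplicity 4.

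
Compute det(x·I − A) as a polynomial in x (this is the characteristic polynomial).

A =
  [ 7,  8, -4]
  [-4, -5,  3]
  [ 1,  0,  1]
x^3 - 3*x^2 + 3*x - 1

Expanding det(x·I − A) (e.g. by cofactor expansion or by noting that A is similar to its Jordan form J, which has the same characteristic polynomial as A) gives
  χ_A(x) = x^3 - 3*x^2 + 3*x - 1
which factors as (x - 1)^3. The eigenvalues (with algebraic multiplicities) are λ = 1 with multiplicity 3.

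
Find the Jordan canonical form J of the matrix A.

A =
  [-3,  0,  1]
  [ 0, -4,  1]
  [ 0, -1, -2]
J_3(-3)

The characteristic polynomial is
  det(x·I − A) = x^3 + 9*x^2 + 27*x + 27 = (x + 3)^3

Eigenvalues and multiplicities (the geometric multiplicity of λ is n − rank(A − λI), which equals the number of Jordan blocks for λ):
  λ = -3: algebraic multiplicity = 3, geometric multiplicity = 1

Determining the block sizes for each eigenvalue:
  λ = -3: one block (gm = 1), so the single block has size am = 3 → block sizes [3]

Assembling the blocks gives a Jordan form
J =
  [-3,  1,  0]
  [ 0, -3,  1]
  [ 0,  0, -3]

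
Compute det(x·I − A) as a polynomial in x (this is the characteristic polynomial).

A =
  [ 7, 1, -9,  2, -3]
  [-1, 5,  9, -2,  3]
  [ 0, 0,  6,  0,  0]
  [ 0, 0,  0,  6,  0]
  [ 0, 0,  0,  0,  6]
x^5 - 30*x^4 + 360*x^3 - 2160*x^2 + 6480*x - 7776

Expanding det(x·I − A) (e.g. by cofactor expansion or by noting that A is similar to its Jordan form J, which has the same characteristic polynomial as A) gives
  χ_A(x) = x^5 - 30*x^4 + 360*x^3 - 2160*x^2 + 6480*x - 7776
which factors as (x - 6)^5. The eigenvalues (with algebraic multiplicities) are λ = 6 with multiplicity 5.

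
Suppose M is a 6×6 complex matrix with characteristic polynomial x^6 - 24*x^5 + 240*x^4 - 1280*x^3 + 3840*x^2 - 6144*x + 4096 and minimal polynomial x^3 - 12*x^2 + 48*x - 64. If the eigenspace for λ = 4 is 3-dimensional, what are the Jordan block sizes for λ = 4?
Block sizes for λ = 4: [3, 2, 1]

Step 1 — from the characteristic polynomial, algebraic multiplicity of λ = 4 is 6. From dim ker(M − (4)·I) = 3, there are exactly 3 Jordan blocks for λ = 4.
Step 2 — from the minimal polynomial, the factor (x − 4)^3 tells us the largest block for λ = 4 has size 3.
Step 3 — with total size 6, 3 blocks, and largest block 3, the block sizes (in nonincreasing order) are [3, 2, 1].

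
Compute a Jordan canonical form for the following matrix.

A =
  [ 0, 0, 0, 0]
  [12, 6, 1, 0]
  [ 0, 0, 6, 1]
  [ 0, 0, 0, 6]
J_1(0) ⊕ J_3(6)

The characteristic polynomial is
  det(x·I − A) = x^4 - 18*x^3 + 108*x^2 - 216*x = x*(x - 6)^3

Eigenvalues and multiplicities (the geometric multiplicity of λ is n − rank(A − λI), which equals the number of Jordan blocks for λ):
  λ = 0: algebraic multiplicity = 1, geometric multiplicity = 1
  λ = 6: algebraic multiplicity = 3, geometric multiplicity = 1

Determining the block sizes for each eigenvalue:
  λ = 0: one block (gm = 1), so the single block has size am = 1 → block sizes [1]
  λ = 6: one block (gm = 1), so the single block has size am = 3 → block sizes [3]

Assembling the blocks gives a Jordan form
J =
  [0, 0, 0, 0]
  [0, 6, 1, 0]
  [0, 0, 6, 1]
  [0, 0, 0, 6]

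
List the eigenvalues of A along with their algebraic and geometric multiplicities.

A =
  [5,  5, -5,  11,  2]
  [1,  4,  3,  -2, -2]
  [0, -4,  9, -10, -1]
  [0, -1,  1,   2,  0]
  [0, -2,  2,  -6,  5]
λ = 5: alg = 5, geom = 2

Step 1 — factor the characteristic polynomial to read off the algebraic multiplicities:
  χ_A(x) = (x - 5)^5

Step 2 — compute geometric multiplicities via the rank-nullity identity g(λ) = n − rank(A − λI):
  rank(A − (5)·I) = 3, so dim ker(A − (5)·I) = n − 3 = 2

Summary:
  λ = 5: algebraic multiplicity = 5, geometric multiplicity = 2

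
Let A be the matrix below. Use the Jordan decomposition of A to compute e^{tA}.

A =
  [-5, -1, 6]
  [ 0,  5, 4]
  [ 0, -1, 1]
e^{tA} =
  [exp(-5*t), -t*exp(3*t), -2*t*exp(3*t) + exp(3*t) - exp(-5*t)]
  [0, 2*t*exp(3*t) + exp(3*t), 4*t*exp(3*t)]
  [0, -t*exp(3*t), -2*t*exp(3*t) + exp(3*t)]

Strategy: write A = P · J · P⁻¹ where J is a Jordan canonical form, so e^{tA} = P · e^{tJ} · P⁻¹, and e^{tJ} can be computed block-by-block.

A has Jordan form
J =
  [-5, 0, 0]
  [ 0, 3, 1]
  [ 0, 0, 3]
(up to reordering of blocks).

Per-block formulas:
  For a 2×2 Jordan block J_2(3): exp(t · J_2(3)) = e^(3t)·(I + t·N), where N is the 2×2 nilpotent shift.
  For a 1×1 block at λ = -5: exp(t · [-5]) = [e^(-5t)].

After assembling e^{tJ} and conjugating by P, we get:

e^{tA} =
  [exp(-5*t), -t*exp(3*t), -2*t*exp(3*t) + exp(3*t) - exp(-5*t)]
  [0, 2*t*exp(3*t) + exp(3*t), 4*t*exp(3*t)]
  [0, -t*exp(3*t), -2*t*exp(3*t) + exp(3*t)]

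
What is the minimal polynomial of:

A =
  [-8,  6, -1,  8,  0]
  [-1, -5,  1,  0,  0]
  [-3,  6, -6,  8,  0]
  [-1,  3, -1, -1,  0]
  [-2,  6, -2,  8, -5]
x^3 + 15*x^2 + 75*x + 125

The characteristic polynomial is χ_A(x) = (x + 5)^5, so the eigenvalues are known. The minimal polynomial is
  m_A(x) = Π_λ (x − λ)^{k_λ}
where k_λ is the size of the *largest* Jordan block for λ (equivalently, the smallest k with (A − λI)^k v = 0 for every generalised eigenvector v of λ).

  λ = -5: largest Jordan block has size 3, contributing (x + 5)^3

So m_A(x) = (x + 5)^3 = x^3 + 15*x^2 + 75*x + 125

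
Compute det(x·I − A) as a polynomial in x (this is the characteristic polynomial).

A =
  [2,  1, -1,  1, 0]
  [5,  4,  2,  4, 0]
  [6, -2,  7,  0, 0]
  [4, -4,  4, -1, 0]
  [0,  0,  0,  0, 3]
x^5 - 15*x^4 + 90*x^3 - 270*x^2 + 405*x - 243

Expanding det(x·I − A) (e.g. by cofactor expansion or by noting that A is similar to its Jordan form J, which has the same characteristic polynomial as A) gives
  χ_A(x) = x^5 - 15*x^4 + 90*x^3 - 270*x^2 + 405*x - 243
which factors as (x - 3)^5. The eigenvalues (with algebraic multiplicities) are λ = 3 with multiplicity 5.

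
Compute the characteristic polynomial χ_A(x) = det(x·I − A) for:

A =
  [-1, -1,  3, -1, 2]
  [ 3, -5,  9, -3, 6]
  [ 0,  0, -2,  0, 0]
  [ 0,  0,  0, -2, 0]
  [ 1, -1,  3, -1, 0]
x^5 + 10*x^4 + 40*x^3 + 80*x^2 + 80*x + 32

Expanding det(x·I − A) (e.g. by cofactor expansion or by noting that A is similar to its Jordan form J, which has the same characteristic polynomial as A) gives
  χ_A(x) = x^5 + 10*x^4 + 40*x^3 + 80*x^2 + 80*x + 32
which factors as (x + 2)^5. The eigenvalues (with algebraic multiplicities) are λ = -2 with multiplicity 5.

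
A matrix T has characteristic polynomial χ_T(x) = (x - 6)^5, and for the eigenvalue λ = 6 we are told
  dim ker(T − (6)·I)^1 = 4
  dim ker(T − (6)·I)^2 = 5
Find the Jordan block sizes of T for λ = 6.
Block sizes for λ = 6: [2, 1, 1, 1]

From the dimensions of kernels of powers, the number of Jordan blocks of size at least j is d_j − d_{j−1} where d_j = dim ker(N^j) (with d_0 = 0). Computing the differences gives [4, 1].
The number of blocks of size exactly k is (#blocks of size ≥ k) − (#blocks of size ≥ k + 1), so the partition is: 3 block(s) of size 1, 1 block(s) of size 2.
In nonincreasing order the block sizes are [2, 1, 1, 1].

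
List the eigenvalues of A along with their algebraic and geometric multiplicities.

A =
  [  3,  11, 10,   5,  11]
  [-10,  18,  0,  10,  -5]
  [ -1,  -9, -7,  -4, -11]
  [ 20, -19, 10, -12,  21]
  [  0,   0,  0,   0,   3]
λ = -2: alg = 2, geom = 1; λ = 3: alg = 3, geom = 2

Step 1 — factor the characteristic polynomial to read off the algebraic multiplicities:
  χ_A(x) = (x - 3)^3*(x + 2)^2

Step 2 — compute geometric multiplicities via the rank-nullity identity g(λ) = n − rank(A − λI):
  rank(A − (-2)·I) = 4, so dim ker(A − (-2)·I) = n − 4 = 1
  rank(A − (3)·I) = 3, so dim ker(A − (3)·I) = n − 3 = 2

Summary:
  λ = -2: algebraic multiplicity = 2, geometric multiplicity = 1
  λ = 3: algebraic multiplicity = 3, geometric multiplicity = 2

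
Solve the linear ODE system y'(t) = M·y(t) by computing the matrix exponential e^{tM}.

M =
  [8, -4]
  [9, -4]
e^{tM} =
  [6*t*exp(2*t) + exp(2*t), -4*t*exp(2*t)]
  [9*t*exp(2*t), -6*t*exp(2*t) + exp(2*t)]

Strategy: write M = P · J · P⁻¹ where J is a Jordan canonical form, so e^{tM} = P · e^{tJ} · P⁻¹, and e^{tJ} can be computed block-by-block.

M has Jordan form
J =
  [2, 1]
  [0, 2]
(up to reordering of blocks).

Per-block formulas:
  For a 2×2 Jordan block J_2(2): exp(t · J_2(2)) = e^(2t)·(I + t·N), where N is the 2×2 nilpotent shift.

After assembling e^{tJ} and conjugating by P, we get:

e^{tM} =
  [6*t*exp(2*t) + exp(2*t), -4*t*exp(2*t)]
  [9*t*exp(2*t), -6*t*exp(2*t) + exp(2*t)]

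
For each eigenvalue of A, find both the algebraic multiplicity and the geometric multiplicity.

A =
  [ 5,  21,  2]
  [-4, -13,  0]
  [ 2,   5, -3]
λ = -5: alg = 1, geom = 1; λ = -3: alg = 2, geom = 1

Step 1 — factor the characteristic polynomial to read off the algebraic multiplicities:
  χ_A(x) = (x + 3)^2*(x + 5)

Step 2 — compute geometric multiplicities via the rank-nullity identity g(λ) = n − rank(A − λI):
  rank(A − (-5)·I) = 2, so dim ker(A − (-5)·I) = n − 2 = 1
  rank(A − (-3)·I) = 2, so dim ker(A − (-3)·I) = n − 2 = 1

Summary:
  λ = -5: algebraic multiplicity = 1, geometric multiplicity = 1
  λ = -3: algebraic multiplicity = 2, geometric multiplicity = 1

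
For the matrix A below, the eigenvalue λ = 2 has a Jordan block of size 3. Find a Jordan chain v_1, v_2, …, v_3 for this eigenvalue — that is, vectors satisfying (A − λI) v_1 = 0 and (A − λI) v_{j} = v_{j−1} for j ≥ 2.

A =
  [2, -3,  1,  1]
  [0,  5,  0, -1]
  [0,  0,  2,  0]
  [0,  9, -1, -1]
A Jordan chain for λ = 2 of length 3:
v_1 = (-1, 1, 0, 3)ᵀ
v_2 = (1, 0, 0, -1)ᵀ
v_3 = (0, 0, 1, 0)ᵀ

Let N = A − (2)·I. We want v_3 with N^3 v_3 = 0 but N^2 v_3 ≠ 0; then v_{j-1} := N · v_j for j = 3, …, 2.

Pick v_3 = (0, 0, 1, 0)ᵀ.
Then v_2 = N · v_3 = (1, 0, 0, -1)ᵀ.
Then v_1 = N · v_2 = (-1, 1, 0, 3)ᵀ.

Sanity check: (A − (2)·I) v_1 = (0, 0, 0, 0)ᵀ = 0. ✓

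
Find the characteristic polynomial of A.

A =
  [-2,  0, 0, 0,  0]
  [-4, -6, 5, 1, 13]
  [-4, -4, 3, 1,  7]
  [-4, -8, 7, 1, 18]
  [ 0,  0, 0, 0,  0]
x^5 + 4*x^4 + 4*x^3

Expanding det(x·I − A) (e.g. by cofactor expansion or by noting that A is similar to its Jordan form J, which has the same characteristic polynomial as A) gives
  χ_A(x) = x^5 + 4*x^4 + 4*x^3
which factors as x^3*(x + 2)^2. The eigenvalues (with algebraic multiplicities) are λ = -2 with multiplicity 2, λ = 0 with multiplicity 3.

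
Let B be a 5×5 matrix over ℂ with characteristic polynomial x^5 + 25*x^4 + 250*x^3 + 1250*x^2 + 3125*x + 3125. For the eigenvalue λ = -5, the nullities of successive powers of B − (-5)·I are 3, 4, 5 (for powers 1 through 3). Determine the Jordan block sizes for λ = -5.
Block sizes for λ = -5: [3, 1, 1]

From the dimensions of kernels of powers, the number of Jordan blocks of size at least j is d_j − d_{j−1} where d_j = dim ker(N^j) (with d_0 = 0). Computing the differences gives [3, 1, 1].
The number of blocks of size exactly k is (#blocks of size ≥ k) − (#blocks of size ≥ k + 1), so the partition is: 2 block(s) of size 1, 1 block(s) of size 3.
In nonincreasing order the block sizes are [3, 1, 1].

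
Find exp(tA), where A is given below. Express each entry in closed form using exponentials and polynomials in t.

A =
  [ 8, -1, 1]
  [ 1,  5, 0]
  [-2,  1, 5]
e^{tA} =
  [t^2*exp(6*t)/2 + 2*t*exp(6*t) + exp(6*t), -t*exp(6*t), t^2*exp(6*t)/2 + t*exp(6*t)]
  [t^2*exp(6*t)/2 + t*exp(6*t), -t*exp(6*t) + exp(6*t), t^2*exp(6*t)/2]
  [-t^2*exp(6*t)/2 - 2*t*exp(6*t), t*exp(6*t), -t^2*exp(6*t)/2 - t*exp(6*t) + exp(6*t)]

Strategy: write A = P · J · P⁻¹ where J is a Jordan canonical form, so e^{tA} = P · e^{tJ} · P⁻¹, and e^{tJ} can be computed block-by-block.

A has Jordan form
J =
  [6, 1, 0]
  [0, 6, 1]
  [0, 0, 6]
(up to reordering of blocks).

Per-block formulas:
  For a 3×3 Jordan block J_3(6): exp(t · J_3(6)) = e^(6t)·(I + t·N + (t^2/2)·N^2), where N is the 3×3 nilpotent shift.

After assembling e^{tJ} and conjugating by P, we get:

e^{tA} =
  [t^2*exp(6*t)/2 + 2*t*exp(6*t) + exp(6*t), -t*exp(6*t), t^2*exp(6*t)/2 + t*exp(6*t)]
  [t^2*exp(6*t)/2 + t*exp(6*t), -t*exp(6*t) + exp(6*t), t^2*exp(6*t)/2]
  [-t^2*exp(6*t)/2 - 2*t*exp(6*t), t*exp(6*t), -t^2*exp(6*t)/2 - t*exp(6*t) + exp(6*t)]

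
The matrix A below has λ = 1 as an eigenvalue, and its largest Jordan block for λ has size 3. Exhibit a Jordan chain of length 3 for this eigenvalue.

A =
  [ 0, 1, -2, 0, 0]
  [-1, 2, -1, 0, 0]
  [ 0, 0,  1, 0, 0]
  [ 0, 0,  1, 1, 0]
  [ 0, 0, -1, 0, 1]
A Jordan chain for λ = 1 of length 3:
v_1 = (1, 1, 0, 0, 0)ᵀ
v_2 = (-2, -1, 0, 1, -1)ᵀ
v_3 = (0, 0, 1, 0, 0)ᵀ

Let N = A − (1)·I. We want v_3 with N^3 v_3 = 0 but N^2 v_3 ≠ 0; then v_{j-1} := N · v_j for j = 3, …, 2.

Pick v_3 = (0, 0, 1, 0, 0)ᵀ.
Then v_2 = N · v_3 = (-2, -1, 0, 1, -1)ᵀ.
Then v_1 = N · v_2 = (1, 1, 0, 0, 0)ᵀ.

Sanity check: (A − (1)·I) v_1 = (0, 0, 0, 0, 0)ᵀ = 0. ✓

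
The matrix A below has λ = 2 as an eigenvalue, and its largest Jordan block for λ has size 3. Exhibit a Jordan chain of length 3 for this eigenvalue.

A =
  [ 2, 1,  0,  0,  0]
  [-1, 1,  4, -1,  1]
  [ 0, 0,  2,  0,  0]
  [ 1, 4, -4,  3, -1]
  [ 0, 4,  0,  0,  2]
A Jordan chain for λ = 2 of length 3:
v_1 = (-1, 0, 0, -3, -4)ᵀ
v_2 = (0, -1, 0, 1, 0)ᵀ
v_3 = (1, 0, 0, 0, 0)ᵀ

Let N = A − (2)·I. We want v_3 with N^3 v_3 = 0 but N^2 v_3 ≠ 0; then v_{j-1} := N · v_j for j = 3, …, 2.

Pick v_3 = (1, 0, 0, 0, 0)ᵀ.
Then v_2 = N · v_3 = (0, -1, 0, 1, 0)ᵀ.
Then v_1 = N · v_2 = (-1, 0, 0, -3, -4)ᵀ.

Sanity check: (A − (2)·I) v_1 = (0, 0, 0, 0, 0)ᵀ = 0. ✓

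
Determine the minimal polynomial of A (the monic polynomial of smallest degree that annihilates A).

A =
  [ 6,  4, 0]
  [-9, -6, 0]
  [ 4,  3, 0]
x^3

The characteristic polynomial is χ_A(x) = x^3, so the eigenvalues are known. The minimal polynomial is
  m_A(x) = Π_λ (x − λ)^{k_λ}
where k_λ is the size of the *largest* Jordan block for λ (equivalently, the smallest k with (A − λI)^k v = 0 for every generalised eigenvector v of λ).

  λ = 0: largest Jordan block has size 3, contributing (x − 0)^3

So m_A(x) = x^3 = x^3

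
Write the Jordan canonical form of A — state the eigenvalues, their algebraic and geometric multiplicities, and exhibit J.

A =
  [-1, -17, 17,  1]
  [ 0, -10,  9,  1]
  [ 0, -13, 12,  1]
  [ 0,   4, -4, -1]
J_2(-1) ⊕ J_1(-1) ⊕ J_1(3)

The characteristic polynomial is
  det(x·I − A) = x^4 - 6*x^2 - 8*x - 3 = (x - 3)*(x + 1)^3

Eigenvalues and multiplicities (the geometric multiplicity of λ is n − rank(A − λI), which equals the number of Jordan blocks for λ):
  λ = -1: algebraic multiplicity = 3, geometric multiplicity = 2
  λ = 3: algebraic multiplicity = 1, geometric multiplicity = 1

Determining the block sizes for each eigenvalue:
  λ = -1: 2 blocks summing to 3 forces exactly one block of size 2 and the rest size 1 → block sizes [2, 1]
  λ = 3: one block (gm = 1), so the single block has size am = 1 → block sizes [1]

Assembling the blocks gives a Jordan form
J =
  [-1,  1,  0, 0]
  [ 0, -1,  0, 0]
  [ 0,  0, -1, 0]
  [ 0,  0,  0, 3]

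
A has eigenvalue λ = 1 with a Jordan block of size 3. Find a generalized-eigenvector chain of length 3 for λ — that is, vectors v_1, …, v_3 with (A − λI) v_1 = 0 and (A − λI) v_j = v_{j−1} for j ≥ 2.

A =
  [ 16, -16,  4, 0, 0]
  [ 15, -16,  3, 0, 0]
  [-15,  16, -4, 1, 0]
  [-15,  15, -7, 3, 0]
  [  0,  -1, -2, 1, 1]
A Jordan chain for λ = 1 of length 3:
v_1 = (-12, -9, 9, 9, 0)ᵀ
v_2 = (12, 9, -12, -15, -3)ᵀ
v_3 = (4, 3, 0, 0, 0)ᵀ

Let N = A − (1)·I. We want v_3 with N^3 v_3 = 0 but N^2 v_3 ≠ 0; then v_{j-1} := N · v_j for j = 3, …, 2.

Pick v_3 = (4, 3, 0, 0, 0)ᵀ.
Then v_2 = N · v_3 = (12, 9, -12, -15, -3)ᵀ.
Then v_1 = N · v_2 = (-12, -9, 9, 9, 0)ᵀ.

Sanity check: (A − (1)·I) v_1 = (0, 0, 0, 0, 0)ᵀ = 0. ✓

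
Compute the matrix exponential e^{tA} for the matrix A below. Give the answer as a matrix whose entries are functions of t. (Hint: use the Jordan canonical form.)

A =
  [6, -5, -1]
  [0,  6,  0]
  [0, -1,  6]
e^{tA} =
  [exp(6*t), t^2*exp(6*t)/2 - 5*t*exp(6*t), -t*exp(6*t)]
  [0, exp(6*t), 0]
  [0, -t*exp(6*t), exp(6*t)]

Strategy: write A = P · J · P⁻¹ where J is a Jordan canonical form, so e^{tA} = P · e^{tJ} · P⁻¹, and e^{tJ} can be computed block-by-block.

A has Jordan form
J =
  [6, 1, 0]
  [0, 6, 1]
  [0, 0, 6]
(up to reordering of blocks).

Per-block formulas:
  For a 3×3 Jordan block J_3(6): exp(t · J_3(6)) = e^(6t)·(I + t·N + (t^2/2)·N^2), where N is the 3×3 nilpotent shift.

After assembling e^{tJ} and conjugating by P, we get:

e^{tA} =
  [exp(6*t), t^2*exp(6*t)/2 - 5*t*exp(6*t), -t*exp(6*t)]
  [0, exp(6*t), 0]
  [0, -t*exp(6*t), exp(6*t)]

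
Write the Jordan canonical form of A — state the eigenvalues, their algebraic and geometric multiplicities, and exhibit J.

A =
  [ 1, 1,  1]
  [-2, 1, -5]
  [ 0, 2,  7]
J_3(3)

The characteristic polynomial is
  det(x·I − A) = x^3 - 9*x^2 + 27*x - 27 = (x - 3)^3

Eigenvalues and multiplicities (the geometric multiplicity of λ is n − rank(A − λI), which equals the number of Jordan blocks for λ):
  λ = 3: algebraic multiplicity = 3, geometric multiplicity = 1

Determining the block sizes for each eigenvalue:
  λ = 3: one block (gm = 1), so the single block has size am = 3 → block sizes [3]

Assembling the blocks gives a Jordan form
J =
  [3, 1, 0]
  [0, 3, 1]
  [0, 0, 3]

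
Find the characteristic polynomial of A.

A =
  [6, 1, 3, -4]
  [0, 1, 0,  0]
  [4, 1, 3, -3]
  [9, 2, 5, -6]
x^4 - 4*x^3 + 6*x^2 - 4*x + 1

Expanding det(x·I − A) (e.g. by cofactor expansion or by noting that A is similar to its Jordan form J, which has the same characteristic polynomial as A) gives
  χ_A(x) = x^4 - 4*x^3 + 6*x^2 - 4*x + 1
which factors as (x - 1)^4. The eigenvalues (with algebraic multiplicities) are λ = 1 with multiplicity 4.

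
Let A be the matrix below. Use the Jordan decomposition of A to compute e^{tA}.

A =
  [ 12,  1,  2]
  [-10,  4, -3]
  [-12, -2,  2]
e^{tA} =
  [t^2*exp(6*t) + 6*t*exp(6*t) + exp(6*t), t*exp(6*t), t^2*exp(6*t)/2 + 2*t*exp(6*t)]
  [-2*t^2*exp(6*t) - 10*t*exp(6*t), -2*t*exp(6*t) + exp(6*t), -t^2*exp(6*t) - 3*t*exp(6*t)]
  [-2*t^2*exp(6*t) - 12*t*exp(6*t), -2*t*exp(6*t), -t^2*exp(6*t) - 4*t*exp(6*t) + exp(6*t)]

Strategy: write A = P · J · P⁻¹ where J is a Jordan canonical form, so e^{tA} = P · e^{tJ} · P⁻¹, and e^{tJ} can be computed block-by-block.

A has Jordan form
J =
  [6, 1, 0]
  [0, 6, 1]
  [0, 0, 6]
(up to reordering of blocks).

Per-block formulas:
  For a 3×3 Jordan block J_3(6): exp(t · J_3(6)) = e^(6t)·(I + t·N + (t^2/2)·N^2), where N is the 3×3 nilpotent shift.

After assembling e^{tJ} and conjugating by P, we get:

e^{tA} =
  [t^2*exp(6*t) + 6*t*exp(6*t) + exp(6*t), t*exp(6*t), t^2*exp(6*t)/2 + 2*t*exp(6*t)]
  [-2*t^2*exp(6*t) - 10*t*exp(6*t), -2*t*exp(6*t) + exp(6*t), -t^2*exp(6*t) - 3*t*exp(6*t)]
  [-2*t^2*exp(6*t) - 12*t*exp(6*t), -2*t*exp(6*t), -t^2*exp(6*t) - 4*t*exp(6*t) + exp(6*t)]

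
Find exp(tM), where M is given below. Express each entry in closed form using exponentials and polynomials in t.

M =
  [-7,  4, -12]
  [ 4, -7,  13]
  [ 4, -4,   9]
e^{tM} =
  [-4*t*exp(-t) + exp(-3*t), 4*t*exp(-t), -10*t*exp(-t) - exp(-t) + exp(-3*t)]
  [6*t*exp(-t) - exp(-t) + exp(-3*t), -6*t*exp(-t) + exp(-t), 15*t*exp(-t) - exp(-t) + exp(-3*t)]
  [4*t*exp(-t), -4*t*exp(-t), 10*t*exp(-t) + exp(-t)]

Strategy: write M = P · J · P⁻¹ where J is a Jordan canonical form, so e^{tM} = P · e^{tJ} · P⁻¹, and e^{tJ} can be computed block-by-block.

M has Jordan form
J =
  [-3,  0,  0]
  [ 0, -1,  1]
  [ 0,  0, -1]
(up to reordering of blocks).

Per-block formulas:
  For a 1×1 block at λ = -3: exp(t · [-3]) = [e^(-3t)].
  For a 2×2 Jordan block J_2(-1): exp(t · J_2(-1)) = e^(-1t)·(I + t·N), where N is the 2×2 nilpotent shift.

After assembling e^{tJ} and conjugating by P, we get:

e^{tM} =
  [-4*t*exp(-t) + exp(-3*t), 4*t*exp(-t), -10*t*exp(-t) - exp(-t) + exp(-3*t)]
  [6*t*exp(-t) - exp(-t) + exp(-3*t), -6*t*exp(-t) + exp(-t), 15*t*exp(-t) - exp(-t) + exp(-3*t)]
  [4*t*exp(-t), -4*t*exp(-t), 10*t*exp(-t) + exp(-t)]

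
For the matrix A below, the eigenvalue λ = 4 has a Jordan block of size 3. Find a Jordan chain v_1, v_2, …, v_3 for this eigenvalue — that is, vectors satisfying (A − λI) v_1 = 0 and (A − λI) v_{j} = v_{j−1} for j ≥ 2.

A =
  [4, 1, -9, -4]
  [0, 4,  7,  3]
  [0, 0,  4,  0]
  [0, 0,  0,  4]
A Jordan chain for λ = 4 of length 3:
v_1 = (7, 0, 0, 0)ᵀ
v_2 = (-9, 7, 0, 0)ᵀ
v_3 = (0, 0, 1, 0)ᵀ

Let N = A − (4)·I. We want v_3 with N^3 v_3 = 0 but N^2 v_3 ≠ 0; then v_{j-1} := N · v_j for j = 3, …, 2.

Pick v_3 = (0, 0, 1, 0)ᵀ.
Then v_2 = N · v_3 = (-9, 7, 0, 0)ᵀ.
Then v_1 = N · v_2 = (7, 0, 0, 0)ᵀ.

Sanity check: (A − (4)·I) v_1 = (0, 0, 0, 0)ᵀ = 0. ✓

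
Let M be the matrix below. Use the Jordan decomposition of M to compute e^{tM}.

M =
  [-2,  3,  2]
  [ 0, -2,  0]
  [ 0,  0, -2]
e^{tM} =
  [exp(-2*t), 3*t*exp(-2*t), 2*t*exp(-2*t)]
  [0, exp(-2*t), 0]
  [0, 0, exp(-2*t)]

Strategy: write M = P · J · P⁻¹ where J is a Jordan canonical form, so e^{tM} = P · e^{tJ} · P⁻¹, and e^{tJ} can be computed block-by-block.

M has Jordan form
J =
  [-2,  1,  0]
  [ 0, -2,  0]
  [ 0,  0, -2]
(up to reordering of blocks).

Per-block formulas:
  For a 2×2 Jordan block J_2(-2): exp(t · J_2(-2)) = e^(-2t)·(I + t·N), where N is the 2×2 nilpotent shift.
  For a 1×1 block at λ = -2: exp(t · [-2]) = [e^(-2t)].

After assembling e^{tJ} and conjugating by P, we get:

e^{tM} =
  [exp(-2*t), 3*t*exp(-2*t), 2*t*exp(-2*t)]
  [0, exp(-2*t), 0]
  [0, 0, exp(-2*t)]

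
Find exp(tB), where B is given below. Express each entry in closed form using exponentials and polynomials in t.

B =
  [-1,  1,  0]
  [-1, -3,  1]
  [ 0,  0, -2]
e^{tB} =
  [t*exp(-2*t) + exp(-2*t), t*exp(-2*t), t^2*exp(-2*t)/2]
  [-t*exp(-2*t), -t*exp(-2*t) + exp(-2*t), -t^2*exp(-2*t)/2 + t*exp(-2*t)]
  [0, 0, exp(-2*t)]

Strategy: write B = P · J · P⁻¹ where J is a Jordan canonical form, so e^{tB} = P · e^{tJ} · P⁻¹, and e^{tJ} can be computed block-by-block.

B has Jordan form
J =
  [-2,  1,  0]
  [ 0, -2,  1]
  [ 0,  0, -2]
(up to reordering of blocks).

Per-block formulas:
  For a 3×3 Jordan block J_3(-2): exp(t · J_3(-2)) = e^(-2t)·(I + t·N + (t^2/2)·N^2), where N is the 3×3 nilpotent shift.

After assembling e^{tJ} and conjugating by P, we get:

e^{tB} =
  [t*exp(-2*t) + exp(-2*t), t*exp(-2*t), t^2*exp(-2*t)/2]
  [-t*exp(-2*t), -t*exp(-2*t) + exp(-2*t), -t^2*exp(-2*t)/2 + t*exp(-2*t)]
  [0, 0, exp(-2*t)]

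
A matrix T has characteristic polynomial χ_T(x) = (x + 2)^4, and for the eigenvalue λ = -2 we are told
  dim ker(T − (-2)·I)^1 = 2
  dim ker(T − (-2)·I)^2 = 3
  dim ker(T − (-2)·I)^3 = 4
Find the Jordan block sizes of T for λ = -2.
Block sizes for λ = -2: [3, 1]

From the dimensions of kernels of powers, the number of Jordan blocks of size at least j is d_j − d_{j−1} where d_j = dim ker(N^j) (with d_0 = 0). Computing the differences gives [2, 1, 1].
The number of blocks of size exactly k is (#blocks of size ≥ k) − (#blocks of size ≥ k + 1), so the partition is: 1 block(s) of size 1, 1 block(s) of size 3.
In nonincreasing order the block sizes are [3, 1].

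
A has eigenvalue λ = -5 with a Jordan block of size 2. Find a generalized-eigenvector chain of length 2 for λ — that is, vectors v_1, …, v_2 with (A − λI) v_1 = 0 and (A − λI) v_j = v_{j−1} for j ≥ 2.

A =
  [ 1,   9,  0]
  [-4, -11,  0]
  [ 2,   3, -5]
A Jordan chain for λ = -5 of length 2:
v_1 = (6, -4, 2)ᵀ
v_2 = (1, 0, 0)ᵀ

Let N = A − (-5)·I. We want v_2 with N^2 v_2 = 0 but N^1 v_2 ≠ 0; then v_{j-1} := N · v_j for j = 2, …, 2.

Pick v_2 = (1, 0, 0)ᵀ.
Then v_1 = N · v_2 = (6, -4, 2)ᵀ.

Sanity check: (A − (-5)·I) v_1 = (0, 0, 0)ᵀ = 0. ✓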